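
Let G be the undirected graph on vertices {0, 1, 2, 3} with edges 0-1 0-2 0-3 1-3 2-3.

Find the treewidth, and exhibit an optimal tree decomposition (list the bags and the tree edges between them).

Treewidth 2.
Bags: B1 = {0, 1, 3}  B2 = {0, 2, 3}
Tree: B1–B2

The largest bag has 3 vertices, giving width 2; this decomposition certifies tw(G) ≤ 2. Conversely, {0, 1, 3} is a clique of size 3, and the vertices of any clique must share a bag in every tree decomposition; so some bag has ≥ 3 vertices and tw(G) ≥ 2. Combining the bounds, tw(G) = 2.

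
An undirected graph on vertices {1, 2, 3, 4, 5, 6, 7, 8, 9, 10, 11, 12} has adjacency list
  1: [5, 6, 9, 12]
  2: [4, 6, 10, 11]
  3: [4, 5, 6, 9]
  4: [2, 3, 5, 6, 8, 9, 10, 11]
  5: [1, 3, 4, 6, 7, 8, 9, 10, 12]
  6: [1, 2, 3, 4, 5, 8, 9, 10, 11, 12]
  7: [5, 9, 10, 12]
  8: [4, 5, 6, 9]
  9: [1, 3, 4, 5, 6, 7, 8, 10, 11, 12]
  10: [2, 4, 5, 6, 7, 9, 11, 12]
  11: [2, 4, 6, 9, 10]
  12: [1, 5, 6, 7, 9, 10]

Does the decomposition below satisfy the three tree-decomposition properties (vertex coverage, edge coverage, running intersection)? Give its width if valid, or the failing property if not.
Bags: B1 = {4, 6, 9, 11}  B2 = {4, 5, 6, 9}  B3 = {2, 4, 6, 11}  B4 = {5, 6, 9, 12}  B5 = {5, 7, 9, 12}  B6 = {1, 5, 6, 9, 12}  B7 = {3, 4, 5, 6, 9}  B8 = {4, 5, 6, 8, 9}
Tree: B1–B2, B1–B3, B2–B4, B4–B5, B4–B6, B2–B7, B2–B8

No — vertex 10 appears in no bag.

A tree decomposition must satisfy three properties: every vertex lies in some bag; for every edge, both endpoints lie together in some bag; and for every vertex, the bags containing it form a connected subtree. Here vertex 10 appears in no bag, so the decomposition is invalid.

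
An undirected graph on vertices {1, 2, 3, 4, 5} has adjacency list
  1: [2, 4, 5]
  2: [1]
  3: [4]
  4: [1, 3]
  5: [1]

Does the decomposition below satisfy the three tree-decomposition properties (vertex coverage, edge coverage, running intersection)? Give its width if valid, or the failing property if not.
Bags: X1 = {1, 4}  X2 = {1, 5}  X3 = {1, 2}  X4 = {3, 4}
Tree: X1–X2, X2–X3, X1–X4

Yes; width 1.

Vertex coverage: the bags together contain {1, 2, 3, 4, 5}, the full vertex set. Edge coverage: each edge of G has both endpoints in at least one bag. Running intersection: for every vertex, the bags containing it form a connected subtree. All three properties hold, so this is a valid tree decomposition of width max|bag| − 1 = 1, and hence tw(G) ≤ 1.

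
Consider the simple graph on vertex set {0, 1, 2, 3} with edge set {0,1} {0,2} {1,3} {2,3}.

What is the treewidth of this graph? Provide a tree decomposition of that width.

Every bag has size at most 3, so the width is 3 − 1 = 2 and tw(G) ≤ 2. Since 3–2–0–1–3 is a cycle in G, G is not acyclic. Forests are exactly the graphs of treewidth ≤ 1, so tw(G) ≥ 2. The upper and lower bounds meet at 2, so that is the treewidth.

Treewidth 2.
One optimal decomposition is:
Bags: B1 = {0, 2, 3}  B2 = {0, 1, 3}
Tree: B1–B2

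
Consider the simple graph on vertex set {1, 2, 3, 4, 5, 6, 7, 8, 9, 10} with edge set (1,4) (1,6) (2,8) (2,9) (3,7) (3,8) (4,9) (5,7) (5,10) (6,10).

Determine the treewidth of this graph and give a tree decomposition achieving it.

Treewidth 2.
One optimal decomposition is:
Bags: B1 = {5, 6, 10}  B2 = {5, 6, 7}  B3 = {3, 6, 7}  B4 = {3, 6, 8}  B5 = {2, 6, 8}  B6 = {2, 6, 9}  B7 = {4, 6, 9}  B8 = {1, 4, 6}
Tree: B1–B2, B2–B3, B3–B4, B4–B5, B5–B6, B6–B7, B7–B8

Every bag has size at most 3, so the width is 3 − 1 = 2 and tw(G) ≤ 2. Since 6–10–5–7–3–8–2–9–4–1–6 is a cycle in G, G is not acyclic. Forests are exactly the graphs of treewidth ≤ 1, so tw(G) ≥ 2. The upper and lower bounds meet at 2, so that is the treewidth.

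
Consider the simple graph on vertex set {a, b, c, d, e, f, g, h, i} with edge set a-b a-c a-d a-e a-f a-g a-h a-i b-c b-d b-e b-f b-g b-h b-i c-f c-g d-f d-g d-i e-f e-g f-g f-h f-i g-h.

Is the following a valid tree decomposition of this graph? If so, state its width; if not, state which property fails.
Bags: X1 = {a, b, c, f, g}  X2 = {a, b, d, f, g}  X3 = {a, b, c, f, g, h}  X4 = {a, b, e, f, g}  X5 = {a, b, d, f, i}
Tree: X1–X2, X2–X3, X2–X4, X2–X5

A tree decomposition must satisfy three properties: every vertex lies in some bag; for every edge, both endpoints lie together in some bag; and for every vertex, the bags containing it form a connected subtree. Here bags containing vertex c are not connected in the tree, so the decomposition is invalid.

No — bags containing vertex c are not connected in the tree.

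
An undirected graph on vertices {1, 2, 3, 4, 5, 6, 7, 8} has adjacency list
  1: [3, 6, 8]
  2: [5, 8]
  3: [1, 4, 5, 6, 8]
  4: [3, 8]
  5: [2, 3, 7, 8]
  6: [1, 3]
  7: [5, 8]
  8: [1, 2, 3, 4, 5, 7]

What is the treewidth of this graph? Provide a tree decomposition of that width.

Every bag has size at most 3, so the width is 3 − 1 = 2 and tw(G) ≤ 2. Conversely, {2, 5, 8} is a clique of size 3, and the vertices of any clique must share a bag in every tree decomposition; so some bag has ≥ 3 vertices and tw(G) ≥ 2. Hence tw(G) = 2 exactly.

Treewidth 2.
One such decomposition:
Bags: B1 = {2, 5, 8}  B2 = {3, 5, 8}  B3 = {5, 7, 8}  B4 = {1, 3, 8}  B5 = {3, 4, 8}  B6 = {1, 3, 6}
Tree: B1–B2, B1–B3, B2–B4, B2–B5, B4–B6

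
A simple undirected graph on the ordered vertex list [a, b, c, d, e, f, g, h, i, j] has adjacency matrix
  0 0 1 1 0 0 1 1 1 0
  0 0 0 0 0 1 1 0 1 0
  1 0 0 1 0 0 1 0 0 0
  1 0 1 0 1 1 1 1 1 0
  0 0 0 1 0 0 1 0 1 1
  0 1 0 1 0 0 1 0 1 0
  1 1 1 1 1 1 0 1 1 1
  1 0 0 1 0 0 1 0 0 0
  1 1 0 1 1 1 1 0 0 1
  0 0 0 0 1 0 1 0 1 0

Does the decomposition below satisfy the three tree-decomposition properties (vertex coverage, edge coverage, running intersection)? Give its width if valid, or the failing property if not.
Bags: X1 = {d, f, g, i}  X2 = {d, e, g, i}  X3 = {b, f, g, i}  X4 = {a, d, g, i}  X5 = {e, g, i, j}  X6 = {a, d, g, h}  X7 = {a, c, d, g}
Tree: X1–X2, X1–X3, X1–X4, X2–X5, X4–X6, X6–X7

Vertex coverage: the bags together contain {a, b, c, d, e, f, g, h, i, j}, the full vertex set. Edge coverage: each edge of G has both endpoints in at least one bag. Running intersection: for every vertex, the bags containing it form a connected subtree. All three properties hold, so this is a valid tree decomposition of width max|bag| − 1 = 3, and hence tw(G) ≤ 3.

Yes; width 3.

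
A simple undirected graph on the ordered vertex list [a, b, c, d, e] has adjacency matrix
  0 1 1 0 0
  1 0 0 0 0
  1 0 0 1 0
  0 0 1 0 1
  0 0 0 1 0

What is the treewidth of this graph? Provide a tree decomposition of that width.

The largest bag has 2 vertices, giving width 1; this decomposition certifies tw(G) ≤ 1. G has an edge, so its treewidth is at least 1. Hence tw(G) = 1 exactly.

Treewidth 1.
One such decomposition:
Bags: B1 = {d, e}  B2 = {c, d}  B3 = {a, c}  B4 = {a, b}
Tree: B1–B2, B2–B3, B3–B4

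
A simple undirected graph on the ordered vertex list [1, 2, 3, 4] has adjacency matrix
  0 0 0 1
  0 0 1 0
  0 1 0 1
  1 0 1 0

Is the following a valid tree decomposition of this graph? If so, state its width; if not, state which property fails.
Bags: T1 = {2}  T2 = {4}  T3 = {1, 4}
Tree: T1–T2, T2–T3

No — vertex 3 appears in no bag.

A tree decomposition must satisfy three properties: every vertex lies in some bag; for every edge, both endpoints lie together in some bag; and for every vertex, the bags containing it form a connected subtree. Here vertex 3 appears in no bag, so the decomposition is invalid.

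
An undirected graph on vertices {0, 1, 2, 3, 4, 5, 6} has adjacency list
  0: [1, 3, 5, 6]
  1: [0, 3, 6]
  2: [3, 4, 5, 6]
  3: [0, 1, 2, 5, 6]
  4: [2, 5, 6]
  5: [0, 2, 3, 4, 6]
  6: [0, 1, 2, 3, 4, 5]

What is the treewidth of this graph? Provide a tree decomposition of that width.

The largest bag has 4 vertices, giving width 3; this decomposition certifies tw(G) ≤ 3. On the other hand G contains the 4-clique {0, 1, 3, 6}. A clique must lie in a single bag of any decomposition, so no decomposition can have width below 3. Combining the bounds, tw(G) = 3.

Treewidth 3.
One such decomposition:
Bags: B1 = {0, 3, 5, 6}  B2 = {2, 3, 5, 6}  B3 = {2, 4, 5, 6}  B4 = {0, 1, 3, 6}
Tree: B1–B2, B2–B3, B1–B4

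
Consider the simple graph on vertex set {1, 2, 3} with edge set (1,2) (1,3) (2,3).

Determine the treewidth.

A width-2 tree decomposition is:
Bags: B1 = {1, 2, 3}
Tree: (single bag)
With just one bag of size 3, the width is 3 − 1 = 2, so tw(G) ≤ 2. Conversely, {1, 2, 3} is a clique of size 3, and the vertices of any clique must share a bag in every tree decomposition; so some bag has ≥ 3 vertices and tw(G) ≥ 2. The upper and lower bounds meet at 2, so that is the treewidth.

2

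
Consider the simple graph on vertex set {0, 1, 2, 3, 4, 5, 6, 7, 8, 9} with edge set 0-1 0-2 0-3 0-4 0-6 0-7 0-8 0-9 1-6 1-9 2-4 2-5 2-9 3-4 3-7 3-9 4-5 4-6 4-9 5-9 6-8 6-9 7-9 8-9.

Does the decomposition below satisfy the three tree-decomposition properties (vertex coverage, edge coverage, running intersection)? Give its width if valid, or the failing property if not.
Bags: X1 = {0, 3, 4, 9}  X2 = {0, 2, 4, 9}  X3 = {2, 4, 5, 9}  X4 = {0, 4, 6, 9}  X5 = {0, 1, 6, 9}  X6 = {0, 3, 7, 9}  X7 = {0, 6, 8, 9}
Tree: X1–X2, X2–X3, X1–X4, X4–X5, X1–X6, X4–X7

Yes; width 3.

Every vertex of G appears in some bag (union = {0, 1, 2, 3, 4, 5, 6, 7, 8, 9}); every edge is covered by a bag; and for each vertex v the set of bags containing v is connected in the bag tree. The decomposition is therefore valid. The largest bag has 4 vertices, so the width is 3.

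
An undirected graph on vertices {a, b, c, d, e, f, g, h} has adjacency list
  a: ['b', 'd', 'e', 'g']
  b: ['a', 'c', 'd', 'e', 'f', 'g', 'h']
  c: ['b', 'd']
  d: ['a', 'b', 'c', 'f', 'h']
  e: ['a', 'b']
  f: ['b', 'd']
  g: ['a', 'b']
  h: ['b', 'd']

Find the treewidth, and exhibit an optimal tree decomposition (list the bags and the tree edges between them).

Every bag has size at most 3, so the width is 3 − 1 = 2 and tw(G) ≤ 2. Conversely, {b, d, h} is a clique of size 3, and the vertices of any clique must share a bag in every tree decomposition; so some bag has ≥ 3 vertices and tw(G) ≥ 2. Combining the bounds, tw(G) = 2.

Treewidth 2.
Bags: B1 = {b, d, h}  B2 = {a, b, d}  B3 = {b, c, d}  B4 = {a, b, e}  B5 = {b, d, f}  B6 = {a, b, g}
Tree: B1–B2, B1–B3, B2–B4, B2–B5, B2–B6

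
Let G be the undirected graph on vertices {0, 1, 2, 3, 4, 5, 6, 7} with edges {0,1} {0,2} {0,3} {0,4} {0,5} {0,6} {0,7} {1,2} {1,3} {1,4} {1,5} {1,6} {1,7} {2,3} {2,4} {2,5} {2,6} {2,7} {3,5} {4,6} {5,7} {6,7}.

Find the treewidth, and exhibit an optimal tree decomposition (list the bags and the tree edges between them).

Treewidth 4.
One optimal decomposition is:
Bags: B1 = {0, 1, 2, 6, 7}  B2 = {0, 1, 2, 5, 7}  B3 = {0, 1, 2, 3, 5}  B4 = {0, 1, 2, 4, 6}
Tree: B1–B2, B2–B3, B1–B4

The largest bag has 5 vertices, giving width 4; this decomposition certifies tw(G) ≤ 4. For the lower bound, the 5 vertices {0, 1, 2, 4, 6} are pairwise adjacent, and any tree decomposition puts a clique entirely inside one bag — forcing width ≥ 4. Therefore the treewidth is 4.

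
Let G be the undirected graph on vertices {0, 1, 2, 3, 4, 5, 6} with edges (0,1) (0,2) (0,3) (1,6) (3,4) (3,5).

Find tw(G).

A width-1 tree decomposition is:
Bags: B1 = {3, 5}  B2 = {0, 3}  B3 = {0, 1}  B4 = {1, 6}  B5 = {0, 2}  B6 = {3, 4}
Tree: B1–B2, B2–B3, B3–B4, B3–B5, B1–B6
Every bag has size at most 2, so the width is 2 − 1 = 1 and tw(G) ≤ 1. Since G has at least one edge (e.g. 5–3), it is not an edgeless graph, so tw(G) ≥ 1. Combining the bounds, tw(G) = 1.

1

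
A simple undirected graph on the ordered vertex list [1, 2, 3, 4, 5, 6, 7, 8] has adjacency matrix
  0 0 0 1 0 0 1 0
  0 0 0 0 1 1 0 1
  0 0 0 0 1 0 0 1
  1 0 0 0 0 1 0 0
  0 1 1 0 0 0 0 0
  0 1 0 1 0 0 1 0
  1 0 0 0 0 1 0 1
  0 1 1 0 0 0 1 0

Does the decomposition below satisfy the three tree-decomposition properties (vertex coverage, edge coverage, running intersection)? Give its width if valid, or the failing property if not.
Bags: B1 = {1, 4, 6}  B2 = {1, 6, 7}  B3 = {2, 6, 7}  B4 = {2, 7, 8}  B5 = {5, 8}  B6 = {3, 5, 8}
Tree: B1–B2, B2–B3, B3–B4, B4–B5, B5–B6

No — edge (2,5) lies in no bag.

A tree decomposition must satisfy three properties: every vertex lies in some bag; for every edge, both endpoints lie together in some bag; and for every vertex, the bags containing it form a connected subtree. Here edge (2,5) lies in no bag, so the decomposition is invalid.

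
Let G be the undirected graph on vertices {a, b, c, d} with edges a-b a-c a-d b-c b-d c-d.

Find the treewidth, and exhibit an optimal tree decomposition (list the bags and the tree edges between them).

A single bag containing all 4 vertices is trivially a valid decomposition of width 3. Conversely, {a, b, c, d} is a clique of size 4, and the vertices of any clique must share a bag in every tree decomposition; so some bag has ≥ 4 vertices and tw(G) ≥ 3. The upper and lower bounds meet at 3, so that is the treewidth.

Treewidth 3.
Bags: B1 = {a, b, c, d}
Tree: (single bag)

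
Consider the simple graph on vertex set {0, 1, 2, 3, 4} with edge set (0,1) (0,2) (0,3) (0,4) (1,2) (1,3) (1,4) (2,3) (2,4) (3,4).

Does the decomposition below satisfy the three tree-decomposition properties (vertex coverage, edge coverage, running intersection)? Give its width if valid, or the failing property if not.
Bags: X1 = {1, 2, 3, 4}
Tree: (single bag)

No — vertex 0 appears in no bag.

A tree decomposition must satisfy three properties: every vertex lies in some bag; for every edge, both endpoints lie together in some bag; and for every vertex, the bags containing it form a connected subtree. Here vertex 0 appears in no bag, so the decomposition is invalid.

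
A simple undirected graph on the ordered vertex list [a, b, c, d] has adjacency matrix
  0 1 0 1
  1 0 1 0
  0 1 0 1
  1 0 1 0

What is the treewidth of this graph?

A width-2 tree decomposition is:
Bags: B1 = {b, c, d}  B2 = {a, b, d}
Tree: B1–B2
The largest bag has 3 vertices, giving width 2; this decomposition certifies tw(G) ≤ 2. The edges d–c–b–a–d form a cycle, so G is not a tree and its treewidth is at least 2. Therefore the treewidth is 2.

2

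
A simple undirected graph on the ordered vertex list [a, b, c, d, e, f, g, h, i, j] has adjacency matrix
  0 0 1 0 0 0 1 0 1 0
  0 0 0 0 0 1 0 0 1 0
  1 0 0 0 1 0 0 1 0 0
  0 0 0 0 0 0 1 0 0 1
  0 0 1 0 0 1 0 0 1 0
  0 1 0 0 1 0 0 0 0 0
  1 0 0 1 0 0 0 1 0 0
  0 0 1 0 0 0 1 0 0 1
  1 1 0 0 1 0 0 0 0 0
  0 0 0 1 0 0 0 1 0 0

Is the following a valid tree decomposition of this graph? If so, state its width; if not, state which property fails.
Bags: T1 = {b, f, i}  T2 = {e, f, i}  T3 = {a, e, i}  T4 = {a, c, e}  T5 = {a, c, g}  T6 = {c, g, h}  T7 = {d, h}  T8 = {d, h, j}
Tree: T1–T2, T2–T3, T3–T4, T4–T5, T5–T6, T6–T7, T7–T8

A tree decomposition must satisfy three properties: every vertex lies in some bag; for every edge, both endpoints lie together in some bag; and for every vertex, the bags containing it form a connected subtree. Here edge (g,d) lies in no bag, so the decomposition is invalid.

No — edge (g,d) lies in no bag.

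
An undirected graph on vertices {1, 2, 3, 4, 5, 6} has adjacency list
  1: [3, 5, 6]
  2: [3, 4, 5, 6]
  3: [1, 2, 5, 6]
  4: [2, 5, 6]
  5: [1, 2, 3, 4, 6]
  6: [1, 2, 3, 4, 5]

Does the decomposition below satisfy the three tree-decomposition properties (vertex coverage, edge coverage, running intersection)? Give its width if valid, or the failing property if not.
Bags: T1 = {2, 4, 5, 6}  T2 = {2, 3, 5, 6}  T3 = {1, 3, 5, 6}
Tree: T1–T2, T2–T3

Checking the three conditions: (i) the bags cover all of {1, 2, 3, 4, 5, 6}; (ii) for each edge, some bag contains both endpoints; (iii) the bags containing any fixed vertex form a subtree. All hold, so the decomposition is valid with width 4 − 1 = 3.

Yes; width 3.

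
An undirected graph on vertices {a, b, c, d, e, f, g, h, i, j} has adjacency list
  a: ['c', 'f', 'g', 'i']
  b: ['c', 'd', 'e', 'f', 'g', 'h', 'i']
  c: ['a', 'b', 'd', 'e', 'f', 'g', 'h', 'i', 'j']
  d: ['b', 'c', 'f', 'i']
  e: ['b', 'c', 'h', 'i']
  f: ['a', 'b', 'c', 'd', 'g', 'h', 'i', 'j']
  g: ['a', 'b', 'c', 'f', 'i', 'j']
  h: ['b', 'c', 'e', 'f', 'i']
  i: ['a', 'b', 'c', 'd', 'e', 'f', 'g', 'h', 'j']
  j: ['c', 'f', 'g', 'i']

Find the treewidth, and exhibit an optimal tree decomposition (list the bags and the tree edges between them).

Every bag has size at most 5, so the width is 5 − 1 = 4 and tw(G) ≤ 4. Conversely, {b, c, e, h, i} is a clique of size 5, and the vertices of any clique must share a bag in every tree decomposition; so some bag has ≥ 5 vertices and tw(G) ≥ 4. The upper and lower bounds meet at 4, so that is the treewidth.

Treewidth 4.
Bags: B1 = {b, c, f, h, i}  B2 = {b, c, f, g, i}  B3 = {b, c, d, f, i}  B4 = {b, c, e, h, i}  B5 = {c, f, g, i, j}  B6 = {a, c, f, g, i}
Tree: B1–B2, B1–B3, B1–B4, B2–B5, B2–B6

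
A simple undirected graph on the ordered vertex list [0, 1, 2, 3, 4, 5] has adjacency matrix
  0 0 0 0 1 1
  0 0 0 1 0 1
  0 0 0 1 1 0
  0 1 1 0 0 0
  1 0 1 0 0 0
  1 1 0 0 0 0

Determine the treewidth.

2

A width-2 tree decomposition is:
Bags: B1 = {1, 2, 3}  B2 = {1, 2, 4}  B3 = {0, 1, 4}  B4 = {0, 1, 5}
Tree: B1–B2, B2–B3, B3–B4
Each bag holds 3 vertices, so the decomposition has width 2, which upper-bounds the treewidth. The edges 1–3–2–4–0–5–1 form a cycle, so G is not a tree and its treewidth is at least 2. The upper and lower bounds meet at 2, so that is the treewidth.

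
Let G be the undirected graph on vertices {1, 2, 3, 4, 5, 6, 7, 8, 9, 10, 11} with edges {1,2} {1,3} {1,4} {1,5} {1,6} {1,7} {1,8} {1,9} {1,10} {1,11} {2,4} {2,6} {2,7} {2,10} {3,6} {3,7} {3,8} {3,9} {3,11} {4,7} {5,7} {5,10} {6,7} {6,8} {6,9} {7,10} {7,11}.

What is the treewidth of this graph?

A width-3 tree decomposition is:
Bags: B1 = {1, 2, 7, 10}  B2 = {1, 5, 7, 10}  B3 = {1, 2, 4, 7}  B4 = {1, 2, 6, 7}  B5 = {1, 3, 6, 7}  B6 = {1, 3, 6, 8}  B7 = {1, 3, 7, 11}  B8 = {1, 3, 6, 9}
Tree: B1–B2, B1–B3, B1–B4, B4–B5, B5–B6, B5–B7, B6–B8
Each bag holds 4 vertices, so the decomposition has width 3, which upper-bounds the treewidth. Conversely, {1, 3, 6, 8} is a clique of size 4, and the vertices of any clique must share a bag in every tree decomposition; so some bag has ≥ 4 vertices and tw(G) ≥ 3. Therefore the treewidth is 3.

3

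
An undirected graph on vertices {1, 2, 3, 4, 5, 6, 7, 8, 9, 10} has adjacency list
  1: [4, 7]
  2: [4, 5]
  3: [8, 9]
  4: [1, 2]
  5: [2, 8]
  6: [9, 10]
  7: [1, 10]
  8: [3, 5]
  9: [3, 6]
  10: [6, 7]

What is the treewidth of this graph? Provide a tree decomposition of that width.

Treewidth 2.
Bags: B1 = {3, 6, 9}  B2 = {3, 6, 8}  B3 = {5, 6, 8}  B4 = {2, 5, 6}  B5 = {2, 4, 6}  B6 = {1, 4, 6}  B7 = {1, 6, 7}  B8 = {6, 7, 10}
Tree: B1–B2, B2–B3, B3–B4, B4–B5, B5–B6, B6–B7, B7–B8

The largest bag has 3 vertices, giving width 2; this decomposition certifies tw(G) ≤ 2. The edges 6–9–3–8–5–2–4–1–7–10–6 form a cycle, so G is not a tree and its treewidth is at least 2. The upper and lower bounds meet at 2, so that is the treewidth.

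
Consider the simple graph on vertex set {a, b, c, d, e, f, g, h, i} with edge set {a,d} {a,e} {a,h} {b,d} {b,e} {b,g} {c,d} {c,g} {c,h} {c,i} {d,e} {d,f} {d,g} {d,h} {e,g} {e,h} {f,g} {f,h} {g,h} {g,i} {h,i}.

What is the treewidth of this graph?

3

A width-3 tree decomposition is:
Bags: B1 = {b, d, e, g}  B2 = {d, e, g, h}  B3 = {a, d, e, h}  B4 = {c, d, g, h}  B5 = {d, f, g, h}  B6 = {c, g, h, i}
Tree: B1–B2, B2–B3, B2–B4, B2–B5, B4–B6
The largest bag has 4 vertices, giving width 3; this decomposition certifies tw(G) ≤ 3. Conversely, {d, e, g, h} is a clique of size 4, and the vertices of any clique must share a bag in every tree decomposition; so some bag has ≥ 4 vertices and tw(G) ≥ 3. Therefore the treewidth is 3.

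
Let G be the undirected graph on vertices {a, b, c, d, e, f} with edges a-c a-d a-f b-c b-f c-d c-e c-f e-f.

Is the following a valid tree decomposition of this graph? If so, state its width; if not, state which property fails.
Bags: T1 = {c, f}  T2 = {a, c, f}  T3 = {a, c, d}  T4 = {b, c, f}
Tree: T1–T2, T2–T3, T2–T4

A tree decomposition must satisfy three properties: every vertex lies in some bag; for every edge, both endpoints lie together in some bag; and for every vertex, the bags containing it form a connected subtree. Here vertex e appears in no bag, so the decomposition is invalid.

No — vertex e appears in no bag.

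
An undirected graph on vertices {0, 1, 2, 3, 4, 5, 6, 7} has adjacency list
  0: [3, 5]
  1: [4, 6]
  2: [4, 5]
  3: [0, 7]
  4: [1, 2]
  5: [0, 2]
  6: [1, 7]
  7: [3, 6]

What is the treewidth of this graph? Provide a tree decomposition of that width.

Treewidth 2.
Bags: B1 = {1, 2, 4}  B2 = {1, 2, 6}  B3 = {2, 6, 7}  B4 = {2, 3, 7}  B5 = {0, 2, 3}  B6 = {0, 2, 5}
Tree: B1–B2, B2–B3, B3–B4, B4–B5, B5–B6

Every bag has size at most 3, so the width is 3 − 1 = 2 and tw(G) ≤ 2. Since 2–4–1–6–7–3–0–5–2 is a cycle in G, G is not acyclic. Forests are exactly the graphs of treewidth ≤ 1, so tw(G) ≥ 2. Combining the bounds, tw(G) = 2.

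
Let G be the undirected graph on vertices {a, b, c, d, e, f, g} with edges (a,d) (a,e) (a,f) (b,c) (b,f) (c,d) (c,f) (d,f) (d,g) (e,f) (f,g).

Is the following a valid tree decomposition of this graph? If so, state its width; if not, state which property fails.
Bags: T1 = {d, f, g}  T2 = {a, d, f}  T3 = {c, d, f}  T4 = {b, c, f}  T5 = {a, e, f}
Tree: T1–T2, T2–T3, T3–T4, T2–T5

Vertex coverage: the bags together contain {a, b, c, d, e, f, g}, the full vertex set. Edge coverage: each edge of G has both endpoints in at least one bag. Running intersection: for every vertex, the bags containing it form a connected subtree. All three properties hold, so this is a valid tree decomposition of width max|bag| − 1 = 2, and hence tw(G) ≤ 2.

Yes; width 2.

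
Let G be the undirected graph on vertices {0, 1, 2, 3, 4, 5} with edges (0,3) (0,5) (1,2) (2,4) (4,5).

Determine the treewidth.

1

A width-1 tree decomposition is:
Bags: B1 = {1, 2}  B2 = {2, 4}  B3 = {4, 5}  B4 = {0, 5}  B5 = {0, 3}
Tree: B1–B2, B2–B3, B3–B4, B4–B5
The largest bag has 2 vertices, giving width 1; this decomposition certifies tw(G) ≤ 1. Since G has at least one edge (e.g. 1–2), it is not an edgeless graph, so tw(G) ≥ 1. Therefore the treewidth is 1.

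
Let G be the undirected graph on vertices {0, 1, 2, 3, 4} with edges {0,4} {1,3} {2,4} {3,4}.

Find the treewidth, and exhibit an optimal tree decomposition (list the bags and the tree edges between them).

The largest bag has 2 vertices, giving width 1; this decomposition certifies tw(G) ≤ 1. Any graph with an edge has treewidth ≥ 1, and G has the edge 2–4. Combining the bounds, tw(G) = 1.

Treewidth 1.
One such decomposition:
Bags: B1 = {2, 4}  B2 = {3, 4}  B3 = {1, 3}  B4 = {0, 4}
Tree: B1–B2, B2–B3, B2–B4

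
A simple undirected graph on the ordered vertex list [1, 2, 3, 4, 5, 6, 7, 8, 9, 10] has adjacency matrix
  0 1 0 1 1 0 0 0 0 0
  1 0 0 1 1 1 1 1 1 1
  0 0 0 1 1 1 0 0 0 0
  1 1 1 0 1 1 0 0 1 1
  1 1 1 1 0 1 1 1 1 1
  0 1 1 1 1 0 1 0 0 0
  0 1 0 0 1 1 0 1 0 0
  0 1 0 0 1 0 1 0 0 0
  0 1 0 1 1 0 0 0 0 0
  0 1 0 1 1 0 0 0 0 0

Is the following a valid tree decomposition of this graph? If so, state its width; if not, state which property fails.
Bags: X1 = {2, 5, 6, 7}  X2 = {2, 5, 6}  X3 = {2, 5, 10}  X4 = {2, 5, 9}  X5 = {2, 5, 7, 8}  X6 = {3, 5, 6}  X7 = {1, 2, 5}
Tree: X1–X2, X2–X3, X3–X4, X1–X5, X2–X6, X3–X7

A tree decomposition must satisfy three properties: every vertex lies in some bag; for every edge, both endpoints lie together in some bag; and for every vertex, the bags containing it form a connected subtree. Here vertex 4 appears in no bag, so the decomposition is invalid.

No — vertex 4 appears in no bag.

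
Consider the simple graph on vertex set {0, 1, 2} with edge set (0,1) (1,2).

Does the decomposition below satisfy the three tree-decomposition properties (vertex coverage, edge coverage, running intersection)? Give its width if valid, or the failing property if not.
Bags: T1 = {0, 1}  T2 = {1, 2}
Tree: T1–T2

Vertex coverage: the bags together contain {0, 1, 2}, the full vertex set. Edge coverage: each edge of G has both endpoints in at least one bag. Running intersection: for every vertex, the bags containing it form a connected subtree. All three properties hold, so this is a valid tree decomposition of width max|bag| − 1 = 1, and hence tw(G) ≤ 1.

Yes; width 1.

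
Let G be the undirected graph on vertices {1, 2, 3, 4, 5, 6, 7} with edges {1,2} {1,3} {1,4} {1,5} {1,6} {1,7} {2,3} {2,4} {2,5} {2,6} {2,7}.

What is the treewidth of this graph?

A width-2 tree decomposition is:
Bags: B1 = {1, 2, 3}  B2 = {1, 2, 7}  B3 = {1, 2, 6}  B4 = {1, 2, 5}  B5 = {1, 2, 4}
Tree: B1–B2, B2–B3, B3–B4, B4–B5
Each bag holds 3 vertices, so the decomposition has width 2, which upper-bounds the treewidth. For the lower bound, the 3 vertices {1, 2, 3} are pairwise adjacent, and any tree decomposition puts a clique entirely inside one bag — forcing width ≥ 2. Therefore the treewidth is 2.

2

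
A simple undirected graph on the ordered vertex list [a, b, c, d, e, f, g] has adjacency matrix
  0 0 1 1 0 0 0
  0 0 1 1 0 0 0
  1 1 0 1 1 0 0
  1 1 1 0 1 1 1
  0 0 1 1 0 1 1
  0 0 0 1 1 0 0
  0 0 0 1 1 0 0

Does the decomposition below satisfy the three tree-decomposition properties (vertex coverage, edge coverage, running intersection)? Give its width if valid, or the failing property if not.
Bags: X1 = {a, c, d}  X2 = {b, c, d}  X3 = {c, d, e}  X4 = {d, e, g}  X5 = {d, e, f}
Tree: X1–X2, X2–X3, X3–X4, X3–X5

Every vertex of G appears in some bag (union = {a, b, c, d, e, f, g}); every edge is covered by a bag; and for each vertex v the set of bags containing v is connected in the bag tree. The decomposition is therefore valid. The largest bag has 3 vertices, so the width is 2.

Yes; width 2.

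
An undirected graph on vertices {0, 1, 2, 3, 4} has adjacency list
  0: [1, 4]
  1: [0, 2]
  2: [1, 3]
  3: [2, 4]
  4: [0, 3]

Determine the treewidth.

A width-2 tree decomposition is:
Bags: B1 = {1, 2, 3}  B2 = {0, 1, 3}  B3 = {0, 3, 4}
Tree: B1–B2, B2–B3
The largest bag has 3 vertices, giving width 2; this decomposition certifies tw(G) ≤ 2. For the lower bound, G contains the cycle 3–2–1–0–4–3, so G is not a forest; only forests have treewidth ≤ 1, hence tw(G) ≥ 2. The upper and lower bounds meet at 2, so that is the treewidth.

2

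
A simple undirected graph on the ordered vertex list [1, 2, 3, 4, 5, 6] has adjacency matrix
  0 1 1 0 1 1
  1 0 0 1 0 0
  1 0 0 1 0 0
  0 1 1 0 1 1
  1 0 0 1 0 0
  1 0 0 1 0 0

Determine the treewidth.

A width-2 tree decomposition is:
Bags: B1 = {1, 3, 4}  B2 = {1, 4, 5}  B3 = {1, 2, 4}  B4 = {1, 4, 6}
Tree: B1–B2, B2–B3, B3–B4
Each bag holds 3 vertices, so the decomposition has width 2, which upper-bounds the treewidth. The edges 3–4–5–1–3 form a cycle, so G is not a tree and its treewidth is at least 2. Therefore the treewidth is 2.

2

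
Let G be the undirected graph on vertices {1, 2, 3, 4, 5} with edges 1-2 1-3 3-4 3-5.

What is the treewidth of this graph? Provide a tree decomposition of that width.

Treewidth 1.
Bags: B1 = {1, 3}  B2 = {3, 4}  B3 = {3, 5}  B4 = {1, 2}
Tree: B1–B2, B1–B3, B1–B4

The largest bag has 2 vertices, giving width 1; this decomposition certifies tw(G) ≤ 1. G has an edge, so its treewidth is at least 1. The upper and lower bounds meet at 1, so that is the treewidth.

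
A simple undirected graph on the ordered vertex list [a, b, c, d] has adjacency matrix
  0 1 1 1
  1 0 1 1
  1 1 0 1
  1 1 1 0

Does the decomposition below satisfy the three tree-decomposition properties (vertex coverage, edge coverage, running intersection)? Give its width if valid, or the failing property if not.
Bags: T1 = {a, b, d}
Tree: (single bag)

A tree decomposition must satisfy three properties: every vertex lies in some bag; for every edge, both endpoints lie together in some bag; and for every vertex, the bags containing it form a connected subtree. Here vertex c appears in no bag, so the decomposition is invalid.

No — vertex c appears in no bag.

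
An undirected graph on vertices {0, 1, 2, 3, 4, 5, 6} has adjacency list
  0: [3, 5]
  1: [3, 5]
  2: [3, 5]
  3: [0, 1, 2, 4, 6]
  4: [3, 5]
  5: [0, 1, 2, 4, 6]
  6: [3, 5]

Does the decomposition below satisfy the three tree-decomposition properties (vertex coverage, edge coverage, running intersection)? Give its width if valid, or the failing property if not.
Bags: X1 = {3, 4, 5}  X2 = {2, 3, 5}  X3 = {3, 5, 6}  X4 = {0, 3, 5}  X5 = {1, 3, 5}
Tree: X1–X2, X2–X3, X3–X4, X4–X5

Yes; width 2.

Every vertex of G appears in some bag (union = {0, 1, 2, 3, 4, 5, 6}); every edge is covered by a bag; and for each vertex v the set of bags containing v is connected in the bag tree. The decomposition is therefore valid. The largest bag has 3 vertices, so the width is 2.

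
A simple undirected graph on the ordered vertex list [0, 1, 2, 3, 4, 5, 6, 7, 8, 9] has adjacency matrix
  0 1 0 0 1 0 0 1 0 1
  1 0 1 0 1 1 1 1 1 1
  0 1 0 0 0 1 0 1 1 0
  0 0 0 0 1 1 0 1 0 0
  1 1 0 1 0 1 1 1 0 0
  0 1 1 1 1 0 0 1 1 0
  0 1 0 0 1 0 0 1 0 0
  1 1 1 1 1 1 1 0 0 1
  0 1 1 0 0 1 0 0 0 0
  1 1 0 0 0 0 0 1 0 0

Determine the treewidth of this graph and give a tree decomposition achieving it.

The largest bag has 4 vertices, giving width 3; this decomposition certifies tw(G) ≤ 3. For the lower bound, the 4 vertices {1, 2, 5, 8} are pairwise adjacent, and any tree decomposition puts a clique entirely inside one bag — forcing width ≥ 3. Therefore the treewidth is 3.

Treewidth 3.
One such decomposition:
Bags: B1 = {1, 4, 6, 7}  B2 = {0, 1, 4, 7}  B3 = {0, 1, 7, 9}  B4 = {1, 4, 5, 7}  B5 = {1, 2, 5, 7}  B6 = {1, 2, 5, 8}  B7 = {3, 4, 5, 7}
Tree: B1–B2, B2–B3, B1–B4, B4–B5, B5–B6, B4–B7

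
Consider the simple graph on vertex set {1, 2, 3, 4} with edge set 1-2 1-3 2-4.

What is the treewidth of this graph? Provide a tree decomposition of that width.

The largest bag has 2 vertices, giving width 1; this decomposition certifies tw(G) ≤ 1. Since G has at least one edge (e.g. 4–2), it is not an edgeless graph, so tw(G) ≥ 1. Hence tw(G) = 1 exactly.

Treewidth 1.
One such decomposition:
Bags: B1 = {2, 4}  B2 = {1, 2}  B3 = {1, 3}
Tree: B1–B2, B2–B3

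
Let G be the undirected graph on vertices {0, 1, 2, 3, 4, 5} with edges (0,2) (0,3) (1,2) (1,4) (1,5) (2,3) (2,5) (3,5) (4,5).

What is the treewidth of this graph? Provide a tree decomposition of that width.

The largest bag has 3 vertices, giving width 2; this decomposition certifies tw(G) ≤ 2. Conversely, {1, 2, 5} is a clique of size 3, and the vertices of any clique must share a bag in every tree decomposition; so some bag has ≥ 3 vertices and tw(G) ≥ 2. The upper and lower bounds meet at 2, so that is the treewidth.

Treewidth 2.
One such decomposition:
Bags: B1 = {1, 4, 5}  B2 = {1, 2, 5}  B3 = {2, 3, 5}  B4 = {0, 2, 3}
Tree: B1–B2, B2–B3, B3–B4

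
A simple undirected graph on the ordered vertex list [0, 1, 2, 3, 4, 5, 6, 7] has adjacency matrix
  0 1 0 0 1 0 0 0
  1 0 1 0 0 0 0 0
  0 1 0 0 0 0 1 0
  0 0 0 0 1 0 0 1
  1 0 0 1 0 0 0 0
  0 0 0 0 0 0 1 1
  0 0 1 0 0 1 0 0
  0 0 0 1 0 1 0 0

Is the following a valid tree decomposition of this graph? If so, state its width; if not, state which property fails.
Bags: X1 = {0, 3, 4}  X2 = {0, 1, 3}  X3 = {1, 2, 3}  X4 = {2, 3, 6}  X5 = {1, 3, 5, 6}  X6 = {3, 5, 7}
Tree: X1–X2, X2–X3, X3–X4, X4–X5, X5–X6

A tree decomposition must satisfy three properties: every vertex lies in some bag; for every edge, both endpoints lie together in some bag; and for every vertex, the bags containing it form a connected subtree. Here bags containing vertex 1 are not connected in the tree, so the decomposition is invalid.

No — bags containing vertex 1 are not connected in the tree.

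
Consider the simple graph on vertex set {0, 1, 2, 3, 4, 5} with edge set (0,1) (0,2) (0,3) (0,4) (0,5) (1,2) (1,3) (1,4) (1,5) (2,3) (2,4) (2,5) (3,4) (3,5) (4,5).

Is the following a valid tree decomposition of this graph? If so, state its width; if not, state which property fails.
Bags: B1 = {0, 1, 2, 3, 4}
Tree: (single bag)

A tree decomposition must satisfy three properties: every vertex lies in some bag; for every edge, both endpoints lie together in some bag; and for every vertex, the bags containing it form a connected subtree. Here vertex 5 appears in no bag, so the decomposition is invalid.

No — vertex 5 appears in no bag.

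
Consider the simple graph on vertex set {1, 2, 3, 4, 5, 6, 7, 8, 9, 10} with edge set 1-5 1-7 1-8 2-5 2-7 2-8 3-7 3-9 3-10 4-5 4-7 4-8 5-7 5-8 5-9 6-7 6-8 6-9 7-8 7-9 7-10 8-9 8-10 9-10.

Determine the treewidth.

3

A width-3 tree decomposition is:
Bags: B1 = {5, 7, 8, 9}  B2 = {6, 7, 8, 9}  B3 = {2, 5, 7, 8}  B4 = {1, 5, 7, 8}  B5 = {7, 8, 9, 10}  B6 = {4, 5, 7, 8}  B7 = {3, 7, 9, 10}
Tree: B1–B2, B1–B3, B1–B4, B2–B5, B3–B6, B5–B7
The largest bag has 4 vertices, giving width 3; this decomposition certifies tw(G) ≤ 3. For the lower bound, the 4 vertices {7, 8, 9, 10} are pairwise adjacent, and any tree decomposition puts a clique entirely inside one bag — forcing width ≥ 3. Hence tw(G) = 3 exactly.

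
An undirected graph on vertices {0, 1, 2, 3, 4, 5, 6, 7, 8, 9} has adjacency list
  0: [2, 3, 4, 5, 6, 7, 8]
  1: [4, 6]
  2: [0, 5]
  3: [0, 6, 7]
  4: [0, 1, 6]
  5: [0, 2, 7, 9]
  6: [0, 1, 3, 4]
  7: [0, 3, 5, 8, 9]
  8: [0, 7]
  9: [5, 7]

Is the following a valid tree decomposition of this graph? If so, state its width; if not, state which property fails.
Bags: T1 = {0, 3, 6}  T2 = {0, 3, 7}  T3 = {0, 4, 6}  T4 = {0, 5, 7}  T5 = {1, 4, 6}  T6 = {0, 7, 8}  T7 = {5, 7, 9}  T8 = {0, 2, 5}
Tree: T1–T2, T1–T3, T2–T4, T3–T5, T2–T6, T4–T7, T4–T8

Yes; width 2.

Every vertex of G appears in some bag (union = {0, 1, 2, 3, 4, 5, 6, 7, 8, 9}); every edge is covered by a bag; and for each vertex v the set of bags containing v is connected in the bag tree. The decomposition is therefore valid. The largest bag has 3 vertices, so the width is 2.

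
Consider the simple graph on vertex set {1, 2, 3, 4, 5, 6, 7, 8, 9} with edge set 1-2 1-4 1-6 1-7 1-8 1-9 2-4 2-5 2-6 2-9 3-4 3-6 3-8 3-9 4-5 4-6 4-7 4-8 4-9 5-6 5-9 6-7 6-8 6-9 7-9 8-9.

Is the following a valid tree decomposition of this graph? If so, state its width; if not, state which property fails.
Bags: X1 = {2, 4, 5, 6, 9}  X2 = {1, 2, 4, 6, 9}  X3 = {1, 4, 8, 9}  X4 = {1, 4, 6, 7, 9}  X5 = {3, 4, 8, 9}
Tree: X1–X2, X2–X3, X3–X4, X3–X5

A tree decomposition must satisfy three properties: every vertex lies in some bag; for every edge, both endpoints lie together in some bag; and for every vertex, the bags containing it form a connected subtree. Here edge (6,8) lies in no bag, so the decomposition is invalid.

No — edge (6,8) lies in no bag.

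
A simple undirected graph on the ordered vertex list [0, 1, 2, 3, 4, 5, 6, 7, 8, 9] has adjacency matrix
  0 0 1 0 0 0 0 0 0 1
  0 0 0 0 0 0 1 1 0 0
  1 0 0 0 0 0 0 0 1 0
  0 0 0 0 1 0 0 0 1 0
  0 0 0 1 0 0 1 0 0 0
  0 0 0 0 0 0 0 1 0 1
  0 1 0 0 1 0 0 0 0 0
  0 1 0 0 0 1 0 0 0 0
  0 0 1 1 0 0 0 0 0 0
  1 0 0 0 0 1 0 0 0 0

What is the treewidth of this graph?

A width-2 tree decomposition is:
Bags: B1 = {1, 5, 7}  B2 = {1, 5, 9}  B3 = {0, 1, 9}  B4 = {0, 1, 2}  B5 = {1, 2, 8}  B6 = {1, 3, 8}  B7 = {1, 3, 4}  B8 = {1, 4, 6}
Tree: B1–B2, B2–B3, B3–B4, B4–B5, B5–B6, B6–B7, B7–B8
Every bag has size at most 3, so the width is 3 − 1 = 2 and tw(G) ≤ 2. For the lower bound, G contains the cycle 1–7–5–9–0–2–8–3–4–6–1, so G is not a forest; only forests have treewidth ≤ 1, hence tw(G) ≥ 2. Hence tw(G) = 2 exactly.

2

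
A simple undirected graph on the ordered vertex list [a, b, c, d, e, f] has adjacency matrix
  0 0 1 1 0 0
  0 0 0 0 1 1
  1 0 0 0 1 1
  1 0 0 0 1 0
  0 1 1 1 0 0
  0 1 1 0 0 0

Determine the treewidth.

A width-2 tree decomposition is:
Bags: B1 = {a, c, d}  B2 = {c, d, e}  B3 = {c, e, f}  B4 = {b, e, f}
Tree: B1–B2, B2–B3, B3–B4
Each bag holds 3 vertices, so the decomposition has width 2, which upper-bounds the treewidth. For the lower bound, G contains the cycle a–d–e–c–a, so G is not a forest; only forests have treewidth ≤ 1, hence tw(G) ≥ 2. Hence tw(G) = 2 exactly.

2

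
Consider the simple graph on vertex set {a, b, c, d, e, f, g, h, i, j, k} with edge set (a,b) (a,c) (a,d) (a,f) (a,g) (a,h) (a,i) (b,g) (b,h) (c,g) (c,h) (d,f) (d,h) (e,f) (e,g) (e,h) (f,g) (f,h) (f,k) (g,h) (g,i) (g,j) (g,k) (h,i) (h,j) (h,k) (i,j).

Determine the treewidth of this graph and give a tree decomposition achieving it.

Treewidth 3.
Bags: B1 = {a, d, f, h}  B2 = {a, f, g, h}  B3 = {a, g, h, i}  B4 = {a, b, g, h}  B5 = {g, h, i, j}  B6 = {e, f, g, h}  B7 = {f, g, h, k}  B8 = {a, c, g, h}
Tree: B1–B2, B2–B3, B2–B4, B3–B5, B2–B6, B2–B7, B3–B8

The largest bag has 4 vertices, giving width 3; this decomposition certifies tw(G) ≤ 3. For the lower bound, the 4 vertices {a, d, f, h} are pairwise adjacent, and any tree decomposition puts a clique entirely inside one bag — forcing width ≥ 3. The upper and lower bounds meet at 3, so that is the treewidth.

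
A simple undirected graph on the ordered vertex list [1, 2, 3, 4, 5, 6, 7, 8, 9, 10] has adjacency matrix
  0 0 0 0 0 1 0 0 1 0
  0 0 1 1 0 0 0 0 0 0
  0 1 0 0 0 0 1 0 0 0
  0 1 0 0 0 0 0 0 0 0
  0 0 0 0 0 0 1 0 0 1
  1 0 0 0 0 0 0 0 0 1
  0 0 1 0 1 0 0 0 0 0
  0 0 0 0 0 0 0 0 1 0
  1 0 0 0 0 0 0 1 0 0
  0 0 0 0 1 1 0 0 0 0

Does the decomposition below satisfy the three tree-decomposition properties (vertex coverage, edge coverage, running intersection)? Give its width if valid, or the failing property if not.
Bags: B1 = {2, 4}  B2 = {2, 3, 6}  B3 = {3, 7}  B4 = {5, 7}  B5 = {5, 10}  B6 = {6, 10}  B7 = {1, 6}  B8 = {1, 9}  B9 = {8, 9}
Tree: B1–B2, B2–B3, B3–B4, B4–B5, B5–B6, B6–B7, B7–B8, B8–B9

No — bags containing vertex 6 are not connected in the tree.

A tree decomposition must satisfy three properties: every vertex lies in some bag; for every edge, both endpoints lie together in some bag; and for every vertex, the bags containing it form a connected subtree. Here bags containing vertex 6 are not connected in the tree, so the decomposition is invalid.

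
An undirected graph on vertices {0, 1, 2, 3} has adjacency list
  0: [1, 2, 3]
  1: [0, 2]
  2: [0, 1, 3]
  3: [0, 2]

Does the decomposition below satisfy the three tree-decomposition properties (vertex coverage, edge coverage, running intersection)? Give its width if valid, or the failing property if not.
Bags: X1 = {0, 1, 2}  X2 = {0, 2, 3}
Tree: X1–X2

Vertex coverage: the bags together contain {0, 1, 2, 3}, the full vertex set. Edge coverage: each edge of G has both endpoints in at least one bag. Running intersection: for every vertex, the bags containing it form a connected subtree. All three properties hold, so this is a valid tree decomposition of width max|bag| − 1 = 2, and hence tw(G) ≤ 2.

Yes; width 2.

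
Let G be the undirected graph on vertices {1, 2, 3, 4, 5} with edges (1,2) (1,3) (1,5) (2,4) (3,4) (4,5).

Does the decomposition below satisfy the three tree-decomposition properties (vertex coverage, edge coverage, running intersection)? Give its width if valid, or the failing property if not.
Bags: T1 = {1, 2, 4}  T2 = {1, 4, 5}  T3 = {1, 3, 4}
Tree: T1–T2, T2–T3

Checking the three conditions: (i) the bags cover all of {1, 2, 3, 4, 5}; (ii) for each edge, some bag contains both endpoints; (iii) the bags containing any fixed vertex form a subtree. All hold, so the decomposition is valid with width 3 − 1 = 2.

Yes; width 2.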